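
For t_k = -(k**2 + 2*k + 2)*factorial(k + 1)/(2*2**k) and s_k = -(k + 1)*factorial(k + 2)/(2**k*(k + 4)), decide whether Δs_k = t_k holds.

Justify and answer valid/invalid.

Invalid: residual (k**3 + 6*k**2 + 8*k + 6)*factorial(k + 1)/(2**k*(k + 4)*(k + 5)) ≠ 0.

s_(k+1) = -(k + 2)*factorial(k + 3)/(2*2**k*(k + 5))
s_(k+1) − s_k = -(k**3 + 7*k**2 + 14*k + 14)*factorial(k + 2)/(2*2**k*(k + 4)*(k + 5))
(s_(k+1) − s_k) − t_k = (k**3 + 6*k**2 + 8*k + 6)*factorial(k + 1)/(2**k*(k + 4)*(k + 5))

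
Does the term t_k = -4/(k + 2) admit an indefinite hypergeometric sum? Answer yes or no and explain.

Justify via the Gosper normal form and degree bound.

No; the coefficient equations for f are inconsistent.

r(k) = (k + 2)/(k + 3) after simplifying.
A = k + 2, B = k + 3, C = 1.
Key eq: (k + 2)·f(k+1) = (k + 2)·f(k) + (1).
Bound: deg f ≤ 0.
Write f(k) = c0. Then LHS − RHS = -1, requiring -1 = 0: contradictory. No certificate.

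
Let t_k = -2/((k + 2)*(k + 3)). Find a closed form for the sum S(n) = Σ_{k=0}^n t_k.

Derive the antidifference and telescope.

S(n) = (-n - 1)/(n + 3)

Step 1: r(k) = (k + 2)/(k + 4).
Gosper form: A/B · C(k+1)/C(k) with A=k + 2, B=k + 4, C=1.
Key eq: (k + 2)·f(k+1) = (k + 3)·f(k) + (1).
deg f ≤ 1 (via 1,1,0).
A polynomial solution: f(k) = k/2.
Certificate R = B(k−1)f/C = k*(k + 3)/2 gives s_k = -k/(k + 2).
Δs = -2/(k**2 + 5*k + 6), as required.
Σ_(k=0)^n t_k = s_(n+1) − s_(0) = ((-n - 1)/(n + 3)) − (0), i.e. (-n - 1)/(n + 3).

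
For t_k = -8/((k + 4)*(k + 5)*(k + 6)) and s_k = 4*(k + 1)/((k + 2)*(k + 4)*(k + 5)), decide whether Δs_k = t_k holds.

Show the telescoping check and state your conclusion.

Invalid: residual 4*(3*k + 10)/(k**5 + 20*k**4 + 155*k**3 + 580*k**2 + 1044*k + 720) ≠ 0.

s_(k+1) = 4*(k + 2)/((k + 3)*(k + 5)*(k + 6))
s_(k+1) − s_k = 4*(-2*k**2 - 7*k - 2)/(k**5 + 20*k**4 + 155*k**3 + 580*k**2 + 1044*k + 720)
(s_(k+1) − s_k) − t_k = 4*(3*k + 10)/(k**5 + 20*k**4 + 155*k**3 + 580*k**2 + 1044*k + 720)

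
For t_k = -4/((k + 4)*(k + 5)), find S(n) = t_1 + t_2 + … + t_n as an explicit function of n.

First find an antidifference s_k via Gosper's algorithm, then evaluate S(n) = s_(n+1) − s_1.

Compute t_(k+1)/t_k: get (k + 4)/(k + 6).
So A=k + 4 and B=k + 6, with C=1.
Need (k + 4)·f(k+1) − (k + 5)·f(k) = 1.
Degrees (1,1,0) ⇒ d ≤ 1.
Coefficient equations give f(k) = k/4.
Get s_k = R·t_k = -k/(k + 4) with R(k) = B(k−1)f(k)/C(k) = k*(k + 5)/4.
s_(k+1) − s_k = -4/(k**2 + 9*k + 20) = t_k.
Telescope: S(n) = s_(n+1) − s_(1) = (-n - 1)/(n + 5) − (-1/5) = -4*n/(5*n + 25).

S(n) = -4*n/(5*n + 25)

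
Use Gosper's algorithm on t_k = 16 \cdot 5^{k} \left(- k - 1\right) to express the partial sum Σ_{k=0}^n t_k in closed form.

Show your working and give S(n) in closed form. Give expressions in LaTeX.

S(n) = - 20 \cdot 5^{n} n - 15 \cdot 5^{n} - 1

The ratio is 5*(k + 2)/(k + 1).
Normal form (A,B,C) = (5, 1, k + 1).
Set up (5)·f(k+1) − (1)·f(k) − (k + 1) = 0.
deg f ≤ 1 (via 0,0,1).
Coefficient equations give f(k) = (4*k - 1)/16.
R(k) = B(k−1)·f(k)/C(k) = (4*k - 1)/(16*(k + 1)); s_k = R·t_k = 5**k*(1 - 4*k).
Verify: 16*5**k*(-k - 1) matches t_k.
s_(n+1) = 5**(n + 1)*(-4*n - 3) and s_(0) = 1, so S(n) = -20*5**n*n - 15*5**n - 1.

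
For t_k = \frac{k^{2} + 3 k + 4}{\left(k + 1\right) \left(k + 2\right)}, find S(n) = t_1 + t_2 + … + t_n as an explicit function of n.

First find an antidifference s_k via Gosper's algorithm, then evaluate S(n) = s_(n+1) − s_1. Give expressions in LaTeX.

S(n) = \frac{n \left(n + 3\right)}{n + 2}

Ratio r(k) = (k + 1)*(3*k + (k + 1)**2 + 7)/((k + 3)*(k**2 + 3*k + 4)).
Gosper form: A/B · C(k+1)/C(k) with A=k + 1, B=k + 3, C=k**2 + 3*k + 4.
f must satisfy (k + 1)·f(k+1) − (k + 2)·f(k) = k**2 + 3*k + 4.
Bound: deg f ≤ 2.
Coefficient equations give f(k) = k*(k + 3).
Then R = B(k−1)f/C = k*(k + 2)*(k + 3)/(k**2 + 3*k + 4), so s_k = R(k)·t_k = k*(k + 3)/(k + 1).
Verify: (k**2 + 3*k + 4)/(k**2 + 3*k + 2) matches t_k.
Evaluate: s_(n+1) = (n**2 + 5*n + 4)/(n + 2); subtract s_(1) = 2 ⇒ S(n) = n*(n + 3)/(n + 2).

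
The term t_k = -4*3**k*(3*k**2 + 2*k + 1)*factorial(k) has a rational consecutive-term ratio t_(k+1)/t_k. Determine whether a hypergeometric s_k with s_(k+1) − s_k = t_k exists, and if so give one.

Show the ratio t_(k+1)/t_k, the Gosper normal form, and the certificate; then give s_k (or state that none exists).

s_k = -4*3**k*(k - 1)*factorial(k)

The ratio is 3*(3*k**3 + 11*k**2 + 14*k + 6)/(3*k**2 + 2*k + 1).
Gosper form: A/B · C(k+1)/C(k) with A=3*k + 3, B=1, C=k**2 + 2*k/3 + 1/3.
Solve (3*k + 3)·f(k+1) − (1)·f(k) = k**2 + 2*k/3 + 1/3.
d = 1 from the (1,0,2) case.
Solving with deg f ≤ 1: f(k) = (k - 1)/3.
Then R = B(k−1)f/C = (k - 1)/(3*k**2 + 2*k + 1), so s_k = R(k)·t_k = -4*3**k*(k - 1)*factorial(k).
s_(k+1) − s_k = -4*3**k*(3*k**2 + 2*k + 1)*factorial(k) = t_k.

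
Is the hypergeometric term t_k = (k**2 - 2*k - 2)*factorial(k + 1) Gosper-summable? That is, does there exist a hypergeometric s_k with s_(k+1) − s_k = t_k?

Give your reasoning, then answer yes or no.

Yes. s_k = (k - 4)*factorial(k + 1).

r(k) = (k + 2)*(2*k - (k + 1)**2 + 4)/(-k**2 + 2*k + 2) after simplifying.
So A=k + 2 and B=1, with C=k**2 - 2*k - 2.
f must satisfy (k + 2)·f(k+1) − (1)·f(k) = k**2 - 2*k - 2.
Bound: deg f ≤ 1.
Solving with deg f ≤ 1: f(k) = k - 4.
R(k) = B(k−1)·f(k)/C(k) = (k - 4)/(k**2 - 2*k - 2); s_k = R·t_k = (k - 4)*factorial(k + 1).
Verify: (k**2 - 2*k - 2)*factorial(k + 1) matches t_k.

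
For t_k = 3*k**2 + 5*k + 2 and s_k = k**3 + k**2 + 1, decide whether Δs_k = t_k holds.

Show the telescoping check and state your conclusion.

valid; difference matches t_k

s_(k+1) = (k + 1)**3 + (k + 1)**2 + 1
s_(k+1) − s_k = 3*k**2 + 5*k + 2
(s_(k+1) − s_k) − t_k = 0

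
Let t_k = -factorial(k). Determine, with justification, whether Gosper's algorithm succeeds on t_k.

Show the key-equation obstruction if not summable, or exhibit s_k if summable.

No. Not Gosper-summable.

The ratio is k + 1.
So A=k + 1 and B=1, with C=1.
Need (k + 1)·f(k+1) − (1)·f(k) = 1.
From deg A=1, deg B=0, deg C=0: d=-1.
Negative degree bound (-1): no f exists, t_k not Gosper-summable.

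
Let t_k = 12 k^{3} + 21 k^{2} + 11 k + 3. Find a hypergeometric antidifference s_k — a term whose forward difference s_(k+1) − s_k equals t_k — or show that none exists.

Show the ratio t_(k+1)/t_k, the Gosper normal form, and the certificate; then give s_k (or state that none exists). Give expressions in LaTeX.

s_k = k \left(3 k^{3} + k^{2} - 2 k + 1\right)

The ratio is (12*k**3 + 57*k**2 + 89*k + 47)/(12*k**3 + 21*k**2 + 11*k + 3).
Gosper form: A/B · C(k+1)/C(k) with A=1, B=1, C=k**3 + 7*k**2/4 + 11*k/12 + 1/4.
f must satisfy (1)·f(k+1) − (1)·f(k) = k**3 + 7*k**2/4 + 11*k/12 + 1/4.
Bound: deg f ≤ 4.
A polynomial solution: f(k) = k*(3*k**3 + k**2 - 2*k + 1)/12.
R(k) = B(k−1)·f(k)/C(k) = k*(3*k**3 + k**2 - 2*k + 1)/(12*k**3 + 21*k**2 + 11*k + 3); s_k = R·t_k = k*(3*k**3 + k**2 - 2*k + 1).
Check: Δs_k = 12*k**3 + 21*k**2 + 11*k + 3. ✓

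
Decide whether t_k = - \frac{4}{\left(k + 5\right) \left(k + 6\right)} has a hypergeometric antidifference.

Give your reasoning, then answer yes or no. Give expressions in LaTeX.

Step 1: r(k) = (k + 5)/(k + 7).
Factor: A=k + 5; B=k + 7; C=1.
Need (k + 5)·f(k+1) − (k + 6)·f(k) = 1.
d = 1 from the (1,1,0) case.
Solving with deg f ≤ 1: f(k) = k/5.
Certificate R = B(k−1)f/C = k*(k + 6)/5 gives s_k = -4*k/(5*k + 25).
Check: Δs_k = -4/(k**2 + 11*k + 30). ✓

Yes. s_k = - \frac{4 k}{5 k + 25}.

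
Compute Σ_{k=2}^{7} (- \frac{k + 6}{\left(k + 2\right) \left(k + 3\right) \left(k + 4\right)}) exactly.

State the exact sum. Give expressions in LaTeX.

r(k) = (k + 2)*(k + 7)/((k + 5)*(k + 6)) after simplifying.
A = k + 2, B = k + 5, C = k + 6.
Key eq: (k + 2)·f(k+1) = (k + 4)·f(k) + (k + 6).
From deg A=1, deg B=1, deg C=1: d=2.
Solve for f: f(k) = k*(2*k + 7)/3 (degree 2 ≤ 2).
Certificate R = B(k−1)f/C = k*(k + 4)*(2*k + 7)/(3*(k + 6)) gives s_k = k*(-2*k - 7)/(3*(k + 2)*(k + 3)).
Verify: (-k - 6)/(k**3 + 9*k**2 + 26*k + 24) matches t_k.
Telescoping: Σ = s_(8) − s_(2) = -92/165 − (-11/30) = -21/110.

Σ = -21/110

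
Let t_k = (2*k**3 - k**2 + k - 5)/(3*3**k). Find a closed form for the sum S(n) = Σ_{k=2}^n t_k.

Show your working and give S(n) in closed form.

S(n) = (6*3**n - n**3 - 4*n**2 - 8*n - 5)/(3*3**n)

The ratio is (k + 2*(k + 1)**3 - (k + 1)**2 - 4)/(3*(2*k**3 - k**2 + k - 5)).
Factor: A=1/3; B=1; C=k**3 - k**2/2 + k/2 - 5/2.
Solve (1/3)·f(k+1) − (1)·f(k) = k**3 - k**2/2 + k/2 - 5/2.
Degrees (0,0,3) ⇒ d ≤ 3.
Solving with deg f ≤ 3: f(k) = -3*k*(k**2 + k + 3)/2.
Get s_k = R·t_k = k*(-k**2 - k - 3)/3**k with R(k) = B(k−1)f(k)/C(k) = -3*k*(k**2 + k + 3)/(2*k**3 - k**2 + k - 5).
Verify: (2*k**3 - k**2 + k - 5)/(3*3**k) matches t_k.
Evaluate: s_(n+1) = 3**(-n - 1)*(-n**3 - 4*n**2 - 8*n - 5); subtract s_(2) = -2 ⇒ S(n) = (6*3**n - n**3 - 4*n**2 - 8*n - 5)/(3*3**n).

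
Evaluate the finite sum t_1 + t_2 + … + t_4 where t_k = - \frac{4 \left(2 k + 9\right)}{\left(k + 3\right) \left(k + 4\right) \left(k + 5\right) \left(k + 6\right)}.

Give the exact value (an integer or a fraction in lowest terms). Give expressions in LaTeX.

Σ = -7/60

Ratio r(k) = (k + 3)*(2*k + 11)/((k + 7)*(2*k + 9)).
Factor: A=k + 3; B=k + 7; C=k + 9/2.
Solve (k + 3)·f(k+1) − (k + 6)·f(k) = k + 9/2.
From deg A=1, deg B=1, deg C=1: d=3.
Solve for f: f(k) = k*(k + 4)*(k + 8)/30 (degree 3 ≤ 3).
Certificate R = B(k−1)f/C = k*(k + 4)*(k + 6)*(k + 8)/(15*(2*k + 9)) gives s_k = 4*k*(-k - 8)/(15*(k**2 + 8*k + 15)).
Check: Δs_k = 4*(-2*k - 9)/(k**4 + 18*k**3 + 119*k**2 + 342*k + 360). ✓
Sum = s_(5) − s_(1); s_(5) = -13/60, s_(1) = -1/10 ⇒ -7/60.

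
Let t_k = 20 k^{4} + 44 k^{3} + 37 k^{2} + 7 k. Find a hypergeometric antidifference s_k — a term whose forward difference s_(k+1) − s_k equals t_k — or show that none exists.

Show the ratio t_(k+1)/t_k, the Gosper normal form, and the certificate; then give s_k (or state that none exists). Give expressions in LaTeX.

r(k) = (20*k**4 + 124*k**3 + 289*k**2 + 293*k + 108)/(k*(20*k**3 + 44*k**2 + 37*k + 7)) after simplifying.
Gosper form: A/B · C(k+1)/C(k) with A=1, B=1, C=k**4 + 11*k**3/5 + 37*k**2/20 + 7*k/20.
Set up (1)·f(k+1) − (1)·f(k) − (k**4 + 11*k**3/5 + 37*k**2/20 + 7*k/20) = 0.
From deg A=0, deg B=0, deg C=4: d=5.
Match coefficients ⇒ f(k) = k*(k - 1)*(4*k**3 + 5*k**2 + 2*k - 2)/20.
So s_k = (B(k−1)f/C)·t_k = ((k - 1)*(4*k**3 + 5*k**2 + 2*k - 2)/(20*k**3 + 44*k**2 + 37*k + 7))·t_k = k*(4*k**4 + k**3 - 3*k**2 - 4*k + 2).
Δs = k*(20*k**3 + 44*k**2 + 37*k + 7), as required.

s_k = k \left(4 k^{4} + k^{3} - 3 k^{2} - 4 k + 2\right)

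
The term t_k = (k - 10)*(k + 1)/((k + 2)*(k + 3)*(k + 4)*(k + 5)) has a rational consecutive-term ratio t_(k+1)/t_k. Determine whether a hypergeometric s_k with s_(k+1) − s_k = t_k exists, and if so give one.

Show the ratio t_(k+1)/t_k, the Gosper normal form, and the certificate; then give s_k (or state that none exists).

s_k = k*(-k**2 - 15*k - 14)/(6*(k**3 + 9*k**2 + 26*k + 24))

Ratio r(k) = (k - 9)*(k + 2)**2/((k - 10)*(k + 1)*(k + 6)).
So A=k + 2 and B=k + 6, with C=k**2 - 9*k - 10.
Need (k + 2)·f(k+1) − (k + 5)·f(k) = k**2 - 9*k - 10.
Degrees (1,1,2) ⇒ d ≤ 3.
Solving with deg f ≤ 3: f(k) = -k*(k + 1)*(k + 14)/6.
Certificate R = B(k−1)f/C = -k*(k + 5)*(k + 14)/(6*(k - 10)) gives s_k = k*(-k**2 - 15*k - 14)/(6*(k**3 + 9*k**2 + 26*k + 24)).
Check: Δs_k = (k**2 - 9*k - 10)/(k**4 + 14*k**3 + 71*k**2 + 154*k + 120). ✓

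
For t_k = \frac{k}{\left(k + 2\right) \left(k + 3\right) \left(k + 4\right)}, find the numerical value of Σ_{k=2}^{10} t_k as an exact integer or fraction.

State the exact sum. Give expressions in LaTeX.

Σ = 153/1820

Step 1: r(k) = (k + 1)*(k + 2)/(k*(k + 5)).
Normal form (A,B,C) = (k + 2, k + 5, k).
Key eq: (k + 2)·f(k+1) = (k + 4)·f(k) + (k).
d = 2 from the (1,1,1) case.
Coefficient equations give f(k) = k*(k - 1)/6.
So s_k = (B(k−1)f/C)·t_k = ((k - 1)*(k + 4)/6)·t_k = k*(k - 1)/(6*(k + 2)*(k + 3)).
Δs = k/(k**3 + 9*k**2 + 26*k + 24), as required.
Telescoping: Σ = s_(11) − s_(2) = 55/546 − (1/60) = 153/1820.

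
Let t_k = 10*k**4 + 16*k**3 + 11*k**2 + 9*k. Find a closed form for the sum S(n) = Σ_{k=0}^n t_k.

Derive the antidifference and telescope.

S(n) = n*(2*n**4 + 9*n**3 + 15*n**2 + 14*n + 6)

The ratio is (10*k**4 + 56*k**3 + 119*k**2 + 119*k + 46)/(k*(10*k**3 + 16*k**2 + 11*k + 9)).
Gosper form: A/B · C(k+1)/C(k) with A=1, B=1, C=k**4 + 8*k**3/5 + 11*k**2/10 + 9*k/10.
Need (1)·f(k+1) − (1)·f(k) = k**4 + 8*k**3/5 + 11*k**2/10 + 9*k/10.
deg f ≤ 5 (via 0,0,4).
A polynomial solution: f(k) = k*(k - 1)*(2*k**3 + k**2 + 3)/10.
R(k) = B(k−1)·f(k)/C(k) = (k - 1)*(2*k**3 + k**2 + 3)/(10*k**3 + 16*k**2 + 11*k + 9); s_k = R·t_k = k*(2*k**4 - k**3 - k**2 + 3*k - 3).
Check: Δs_k = k*(10*k**3 + 16*k**2 + 11*k + 9). ✓
Telescope: S(n) = s_(n+1) − s_(0) = n*(2*n**4 + 9*n**3 + 15*n**2 + 14*n + 6) − (0) = n*(2*n**4 + 9*n**3 + 15*n**2 + 14*n + 6).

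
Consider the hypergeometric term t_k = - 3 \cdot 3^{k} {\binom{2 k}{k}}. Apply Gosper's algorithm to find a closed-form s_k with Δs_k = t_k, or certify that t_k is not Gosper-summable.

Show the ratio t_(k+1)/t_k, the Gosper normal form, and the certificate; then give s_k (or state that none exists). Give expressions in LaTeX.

none — t_k is not Gosper-summable

Step 1: r(k) = 6*(2*k + 1)/(k + 1).
Take A(k)=12*k + 6, B(k)=k + 1, C(k)=1.
Set up (12*k + 6)·f(k+1) − (k)·f(k) − (1) = 0.
Bound: deg f ≤ -1.
d = -1 < 0 ⇒ no nonzero polynomial f; not summable.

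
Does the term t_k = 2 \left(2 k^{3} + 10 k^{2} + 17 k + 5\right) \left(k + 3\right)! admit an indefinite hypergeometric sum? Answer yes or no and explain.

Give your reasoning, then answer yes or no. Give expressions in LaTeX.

Yes. s_k = 2 \left(2 k^{2} - 1\right) \left(k + 3\right)!.

t_(k+1)/t_k = (2*k**4 + 24*k**3 + 107*k**2 + 206*k + 136)/(2*k**3 + 10*k**2 + 17*k + 5).
Factor: A=k + 4; B=1; C=k**3 + 5*k**2 + 17*k/2 + 5/2.
f must satisfy (k + 4)·f(k+1) − (1)·f(k) = k**3 + 5*k**2 + 17*k/2 + 5/2.
deg f ≤ 2 (via 1,0,3).
Match coefficients ⇒ f(k) = (2*k**2 - 1)/2.
R(k) = B(k−1)·f(k)/C(k) = (2*k**2 - 1)/(2*k**3 + 10*k**2 + 17*k + 5); s_k = R·t_k = 2*(2*k**2 - 1)*factorial(k + 3).
Check: Δs_k = 2*(2*k**3 + 10*k**2 + 17*k + 5)*factorial(k + 3). ✓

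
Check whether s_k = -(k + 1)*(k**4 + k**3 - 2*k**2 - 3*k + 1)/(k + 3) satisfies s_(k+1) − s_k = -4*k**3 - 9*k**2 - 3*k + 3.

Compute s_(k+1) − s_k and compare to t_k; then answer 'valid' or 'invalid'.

s_(k+1) = (-k**5 - 7*k**4 - 17*k**3 - 14*k**2 + 2*k + 4)/(k + 4)
s_(k+1) − s_k = (-4*k**5 - 31*k**4 - 74*k**3 - 62*k**2 + 3*k + 16)/(k**2 + 7*k + 12)
(s_(k+1) − s_k) − t_k = 2*(3*k**4 + 20*k**3 + 32*k**2 + 9*k - 10)/(k**2 + 7*k + 12)

Invalid: residual 2*(3*k**4 + 20*k**3 + 32*k**2 + 9*k - 10)/(k**2 + 7*k + 12) ≠ 0.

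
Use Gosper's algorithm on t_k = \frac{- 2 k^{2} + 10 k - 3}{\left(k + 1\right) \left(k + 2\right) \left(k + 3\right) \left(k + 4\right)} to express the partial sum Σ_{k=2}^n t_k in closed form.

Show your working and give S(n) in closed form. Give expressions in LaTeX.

S(n) = \frac{- n^{3} + 15 n^{2} - 2 n - 12}{12 \left(n^{3} + 9 n^{2} + 26 n + 24\right)}

Ratio r(k) = (2*k**3 - 4*k**2 - 11*k - 5)/(2*k**3 - 47*k + 15).
Gosper form: A/B · C(k+1)/C(k) with A=k + 1, B=k + 5, C=k**2 - 5*k + 3/2.
Set up (k + 1)·f(k+1) − (k + 4)·f(k) − (k**2 - 5*k + 3/2) = 0.
d = 3 from the (1,1,2) case.
Coefficient equations give f(k) = k*(k**2 - 6*k + 23)/12.
R(k) = B(k−1)·f(k)/C(k) = k*(k + 4)*(k**2 - 6*k + 23)/(6*(2*k**2 - 10*k + 3)); s_k = R·t_k = k*(-k**2 + 6*k - 23)/(6*(k + 1)*(k + 2)*(k + 3)).
s_(k+1) − s_k = (-2*k**2 + 10*k - 3)/(k**4 + 10*k**3 + 35*k**2 + 50*k + 24) = t_k.
s_(n+1) = (-n**3 + 3*n**2 - 14*n - 18)/(6*(n**3 + 9*n**2 + 26*n + 24)) and s_(2) = -1/12, so S(n) = (-n**3 + 15*n**2 - 2*n - 12)/(12*(n**3 + 9*n**2 + 26*n + 24)).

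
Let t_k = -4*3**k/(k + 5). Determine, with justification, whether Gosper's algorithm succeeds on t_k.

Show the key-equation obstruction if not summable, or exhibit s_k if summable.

No; the degree bound rules out any f.

r(k) = 3*(k + 5)/(k + 6) after simplifying.
Normal form (A,B,C) = (3*k + 15, k + 6, 1).
Key eq: (3*k + 15)·f(k+1) = (k + 5)·f(k) + (1).
From deg A=1, deg B=1, deg C=0: d=-1.
Bound -1 < 0, so the key equation has no polynomial solution.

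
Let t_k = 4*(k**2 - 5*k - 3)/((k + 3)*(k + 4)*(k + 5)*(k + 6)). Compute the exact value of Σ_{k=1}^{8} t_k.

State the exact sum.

Step 1: r(k) = (k**3 - 16*k - 21)/(k**3 + 2*k**2 - 38*k - 21).
Gosper form: A/B · C(k+1)/C(k) with A=k + 3, B=k + 7, C=k**2 - 5*k - 3.
Need (k + 3)·f(k+1) − (k + 6)·f(k) = k**2 - 5*k - 3.
d = 3 from the (1,1,2) case.
Solving with deg f ≤ 3: f(k) = k*(k**2 - 48*k - 13)/60.
Get s_k = R·t_k = k*(k**2 - 48*k - 13)/(15*(k + 3)*(k + 4)*(k + 5)) with R(k) = B(k−1)f(k)/C(k) = k*(k + 6)*(k**2 - 48*k - 13)/(60*(k**2 - 5*k - 3)).
s_(k+1) − s_k = 4*(k**2 - 5*k - 3)/(k**4 + 18*k**3 + 119*k**2 + 342*k + 360) = t_k.
Telescoping: Σ = s_(9) − s_(1) = -1/10 − (-1/30) = -1/15.

Σ = -1/15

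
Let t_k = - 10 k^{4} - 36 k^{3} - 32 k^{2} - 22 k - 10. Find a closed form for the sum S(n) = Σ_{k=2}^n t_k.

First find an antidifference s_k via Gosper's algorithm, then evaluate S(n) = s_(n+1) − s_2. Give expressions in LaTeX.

S(n) = - 2 n^{5} - 14 n^{4} - 32 n^{3} - 36 n^{2} - 26 n + 110

The ratio is (5*k**4 + 38*k**3 + 100*k**2 + 117*k + 55)/(5*k**4 + 18*k**3 + 16*k**2 + 11*k + 5).
So A=1 and B=1, with C=k**4 + 18*k**3/5 + 16*k**2/5 + 11*k/5 + 1.
Need (1)·f(k+1) − (1)·f(k) = k**4 + 18*k**3/5 + 16*k**2/5 + 11*k/5 + 1.
Bound: deg f ≤ 5.
Coefficient equations give f(k) = k*(k**4 + 2*k**3 - 2*k**2 + 2*k + 2)/5.
Certificate R = B(k−1)f/C = k*(k**4 + 2*k**3 - 2*k**2 + 2*k + 2)/(5*k**4 + 18*k**3 + 16*k**2 + 11*k + 5) gives s_k = 2*k*(-k**4 - 2*k**3 + 2*k**2 - 2*k - 2).
Check: Δs_k = -10*k**4 - 36*k**3 - 32*k**2 - 22*k - 10. ✓
Evaluate: s_(n+1) = -2*n**5 - 14*n**4 - 32*n**3 - 36*n**2 - 26*n - 10; subtract s_(2) = -120 ⇒ S(n) = -2*n**5 - 14*n**4 - 32*n**3 - 36*n**2 - 26*n + 110.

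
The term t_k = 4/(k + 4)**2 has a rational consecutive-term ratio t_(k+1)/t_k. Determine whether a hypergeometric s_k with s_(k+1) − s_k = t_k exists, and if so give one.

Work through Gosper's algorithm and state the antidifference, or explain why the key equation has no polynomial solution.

not Gosper-summable; s_k does not exist

Step 1: r(k) = (k + 4)**2/(k + 5)**2.
So A=k**2 + 8*k + 16 and B=k**2 + 10*k + 25, with C=1.
Solve (k**2 + 8*k + 16)·f(k+1) − (k**2 + 8*k + 16)·f(k) = 1.
deg f ≤ 0 (via 2,2,0).
Generic f = c0 gives residual -1; -1 = 0 cannot hold, so t_k is not Gosper-summable.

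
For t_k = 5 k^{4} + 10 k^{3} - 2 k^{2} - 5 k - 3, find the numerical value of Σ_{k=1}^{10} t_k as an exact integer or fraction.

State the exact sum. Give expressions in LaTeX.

Σ = 155840

Compute t_(k+1)/t_k: get (5*k**4 + 30*k**3 + 58*k**2 + 41*k + 5)/(5*k**4 + 10*k**3 - 2*k**2 - 5*k - 3).
Take A(k)=1, B(k)=1, C(k)=k**4 + 2*k**3 - 2*k**2/5 - k - 3/5.
Set up (1)·f(k+1) − (1)·f(k) − (k**4 + 2*k**3 - 2*k**2/5 - k - 3/5) = 0.
d = 5 from the (0,0,4) case.
Solve for f: f(k) = k*(k**4 - 4*k**2 + k - 1)/5 (degree 5 ≤ 5).
So s_k = (B(k−1)f/C)·t_k = (k*(k**4 - 4*k**2 + k - 1)/(5*k**4 + 10*k**3 - 2*k**2 - 5*k - 3))·t_k = k*(k**4 - 4*k**2 + k - 1).
Check: Δs_k = 5*k**4 + 10*k**3 - 2*k**2 - 5*k - 3. ✓
Evaluate s at k=11 and k=1: 155837 and -3; difference 155840.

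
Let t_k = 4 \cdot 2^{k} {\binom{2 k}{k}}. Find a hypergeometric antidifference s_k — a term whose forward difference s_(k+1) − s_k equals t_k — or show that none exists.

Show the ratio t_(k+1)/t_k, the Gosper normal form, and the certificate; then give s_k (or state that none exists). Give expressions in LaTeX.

The ratio is 4*(2*k + 1)/(k + 1).
Take A(k)=8*k + 4, B(k)=k + 1, C(k)=1.
Solve (8*k + 4)·f(k+1) − (k)·f(k) = 1.
deg f ≤ -1 (via 1,1,0).
d = -1 < 0 ⇒ no nonzero polynomial f; not summable.

none (Gosper's algorithm certifies no s_k)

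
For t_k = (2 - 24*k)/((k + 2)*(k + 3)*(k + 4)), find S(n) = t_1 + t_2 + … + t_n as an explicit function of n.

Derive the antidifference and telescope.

Ratio r(k) = (k + 2)*(12*k + 11)/((k + 5)*(12*k - 1)).
Gosper form: A/B · C(k+1)/C(k) with A=k + 2, B=k + 5, C=k - 1/12.
Need (k + 2)·f(k+1) − (k + 4)·f(k) = k - 1/12.
From deg A=1, deg B=1, deg C=1: d=2.
A polynomial solution: f(k) = k*(23*k - 29)/144.
So s_k = (B(k−1)f/C)·t_k = (k*(k + 4)*(23*k - 29)/(12*(12*k - 1)))·t_k = -k*(23*k - 29)/(6*(k + 2)*(k + 3)).
s_(k+1) − s_k = 2*(1 - 12*k)/(k**3 + 9*k**2 + 26*k + 24) = t_k.
Σ_(k=1)^n t_k = s_(n+1) − s_(1) = ((-23*n**2 - 17*n + 6)/(6*(n**2 + 7*n + 12))) − (1/12), i.e. n*(-47*n - 41)/(12*(n**2 + 7*n + 12)).

S(n) = n*(-47*n - 41)/(12*(n**2 + 7*n + 12))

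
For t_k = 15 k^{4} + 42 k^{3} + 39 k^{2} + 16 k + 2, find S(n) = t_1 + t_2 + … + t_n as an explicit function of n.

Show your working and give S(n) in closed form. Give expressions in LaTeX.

S(n) = n \left(3 n^{4} + 18 n^{3} + 39 n^{2} + 38 n + 16\right)

Step 1: r(k) = (15*k**4 + 102*k**3 + 255*k**2 + 280*k + 114)/(15*k**4 + 42*k**3 + 39*k**2 + 16*k + 2).
Factor: A=1; B=1; C=k**4 + 14*k**3/5 + 13*k**2/5 + 16*k/15 + 2/15.
Key eq: (1)·f(k+1) = (1)·f(k) + (k**4 + 14*k**3/5 + 13*k**2/5 + 16*k/15 + 2/15).
Degrees (0,0,4) ⇒ d ≤ 5.
Match coefficients ⇒ f(k) = k**2*(3*k**3 + 3*k**2 - 3*k - 1)/15.
So s_k = (B(k−1)f/C)·t_k = (k**2*(3*k**3 + 3*k**2 - 3*k - 1)/(15*k**4 + 42*k**3 + 39*k**2 + 16*k + 2))·t_k = k**2*(3*k**3 + 3*k**2 - 3*k - 1).
s_(k+1) − s_k = 15*k**4 + 42*k**3 + 39*k**2 + 16*k + 2 = t_k.
Telescope: S(n) = s_(n+1) − s_(1) = 3*n**5 + 18*n**4 + 39*n**3 + 38*n**2 + 16*n + 2 − (2) = n*(3*n**4 + 18*n**3 + 39*n**2 + 38*n + 16).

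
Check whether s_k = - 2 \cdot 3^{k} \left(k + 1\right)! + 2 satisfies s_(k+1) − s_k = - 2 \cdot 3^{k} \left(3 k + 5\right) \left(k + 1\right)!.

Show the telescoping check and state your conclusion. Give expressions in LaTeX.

s_(k+1) = -2*3**(k + 1)*factorial(k + 2) + 2
s_(k+1) − s_k = -2*3**k*(3*k + 5)*factorial(k + 1)
(s_(k+1) − s_k) − t_k = 0

Valid — Δs_k = t_k.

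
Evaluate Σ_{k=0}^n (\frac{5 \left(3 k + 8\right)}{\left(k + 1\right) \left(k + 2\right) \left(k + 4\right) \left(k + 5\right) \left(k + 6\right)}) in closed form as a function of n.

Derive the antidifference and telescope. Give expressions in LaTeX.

S(n) = \frac{n^{3} + 13 n^{2} + 52 n + 40}{4 \left(n^{3} + 13 n^{2} + 52 n + 60\right)}

Compute t_(k+1)/t_k: get (k + 1)*(k + 4)*(3*k + 11)/((k + 3)*(k + 7)*(3*k + 8)).
So A=k + 1 and B=k + 7, with C=k**2 + 17*k/3 + 8.
Solve (k + 1)·f(k+1) − (k + 6)·f(k) = k**2 + 17*k/3 + 8.
Bound: deg f ≤ 5.
Match coefficients ⇒ f(k) = k*(k + 2)*(k + 3)*(k**2 + 10*k + 29)/60.
Certificate R = B(k−1)f/C = k*(k + 2)*(k + 6)*(k**2 + 10*k + 29)/(20*(3*k + 8)) gives s_k = k*(k**2 + 10*k + 29)/(4*(k**3 + 10*k**2 + 29*k + 20)).
Δs = 5*(3*k + 8)/(k**5 + 18*k**4 + 121*k**3 + 372*k**2 + 508*k + 240), as required.
Evaluate: s_(n+1) = (n**3 + 13*n**2 + 52*n + 40)/(4*(n**3 + 13*n**2 + 52*n + 60)); subtract s_(0) = 0 ⇒ S(n) = (n**3 + 13*n**2 + 52*n + 40)/(4*(n**3 + 13*n**2 + 52*n + 60)).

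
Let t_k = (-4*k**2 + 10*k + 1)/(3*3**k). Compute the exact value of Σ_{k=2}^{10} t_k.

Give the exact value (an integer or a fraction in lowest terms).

Σ = -19475/177147

Ratio r(k) = (4*k**2 - 2*k - 7)/(3*(4*k**2 - 10*k - 1)).
A = 1/3, B = 1, C = k**2 - 5*k/2 - 1/4.
Key eq: (1/3)·f(k+1) = (1)·f(k) + (k**2 - 5*k/2 - 1/4).
From deg A=0, deg B=0, deg C=2: d=2.
Coefficient equations give f(k) = -3*(2*k**2 - 3*k - 1)/4.
R(k) = B(k−1)·f(k)/C(k) = -3*(2*k**2 - 3*k - 1)/(4*k**2 - 10*k - 1); s_k = R·t_k = (2*k**2 - 3*k - 1)/3**k.
Verify: (-4*k**2 + 10*k + 1)/(3*3**k) matches t_k.
Sum = s_(11) − s_(2); s_(11) = 208/177147, s_(2) = 1/9 ⇒ -19475/177147.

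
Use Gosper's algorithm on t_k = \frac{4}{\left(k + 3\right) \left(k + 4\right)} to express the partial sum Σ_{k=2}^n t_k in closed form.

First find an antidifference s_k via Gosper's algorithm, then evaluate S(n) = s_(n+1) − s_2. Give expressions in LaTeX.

S(n) = \frac{4 \left(n - 1\right)}{5 \left(n + 4\right)}

Ratio r(k) = (k + 3)/(k + 5).
Gosper form: A/B · C(k+1)/C(k) with A=k + 3, B=k + 5, C=1.
Set up (k + 3)·f(k+1) − (k + 4)·f(k) − (1) = 0.
From deg A=1, deg B=1, deg C=0: d=1.
Coefficient equations give f(k) = k/3.
So s_k = (B(k−1)f/C)·t_k = (k*(k + 4)/3)·t_k = 4*k/(3*(k + 3)).
Check: Δs_k = 4/(k**2 + 7*k + 12). ✓
Evaluate: s_(n+1) = 4*(n + 1)/(3*(n + 4)); subtract s_(2) = 8/15 ⇒ S(n) = 4*(n - 1)/(5*(n + 4)).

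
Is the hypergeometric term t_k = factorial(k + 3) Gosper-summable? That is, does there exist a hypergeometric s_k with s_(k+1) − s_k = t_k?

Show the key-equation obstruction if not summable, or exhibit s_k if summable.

Compute t_(k+1)/t_k: get k + 4.
Factor: A=k + 4; B=1; C=1.
Solve (k + 4)·f(k+1) − (1)·f(k) = 1.
deg f ≤ -1 (via 1,0,0).
d = -1 < 0 ⇒ no nonzero polynomial f; not summable.

No — key equation has no polynomial f.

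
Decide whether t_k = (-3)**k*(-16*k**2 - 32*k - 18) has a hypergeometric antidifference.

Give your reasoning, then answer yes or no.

Ratio r(k) = 3*(-8*k**2 - 32*k - 33)/(8*k**2 + 16*k + 9).
Gosper form: A/B · C(k+1)/C(k) with A=-3, B=1, C=k**2 + 2*k + 9/8.
f must satisfy (-3)·f(k+1) − (1)·f(k) = k**2 + 2*k + 9/8.
From deg A=0, deg B=0, deg C=2: d=2.
A polynomial solution: f(k) = -k*(2*k + 1)/8.
Get s_k = R·t_k = 2*(-3)**k*k*(2*k + 1) with R(k) = B(k−1)f(k)/C(k) = -k*(2*k + 1)/(8*k**2 + 16*k + 9).
Verify: (-3)**k*(-16*k**2 - 32*k - 18) matches t_k.

Yes. s_k = 2*(-3)**k*k*(2*k + 1).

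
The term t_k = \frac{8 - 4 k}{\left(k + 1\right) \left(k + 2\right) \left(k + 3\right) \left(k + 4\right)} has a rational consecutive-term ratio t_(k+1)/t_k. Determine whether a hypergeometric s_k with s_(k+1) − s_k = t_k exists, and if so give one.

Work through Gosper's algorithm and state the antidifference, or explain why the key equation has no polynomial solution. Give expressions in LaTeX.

The ratio is (k - 1)*(k + 1)/((k - 2)*(k + 5)).
So A=k + 1 and B=k + 5, with C=k - 2.
Solve (k + 1)·f(k+1) − (k + 4)·f(k) = k - 2.
deg f ≤ 3 (via 1,1,1).
A polynomial solution: f(k) = -k*(k**2 + 6*k + 17)/12.
R(k) = B(k−1)·f(k)/C(k) = -k*(k + 4)*(k**2 + 6*k + 17)/(12*(k - 2)); s_k = R·t_k = k*(k**2 + 6*k + 17)/(3*(k + 1)*(k + 2)*(k + 3)).
s_(k+1) − s_k = 4*(2 - k)/(k**4 + 10*k**3 + 35*k**2 + 50*k + 24) = t_k.

s_k = \frac{k \left(k^{2} + 6 k + 17\right)}{3 \left(k + 1\right) \left(k + 2\right) \left(k + 3\right)}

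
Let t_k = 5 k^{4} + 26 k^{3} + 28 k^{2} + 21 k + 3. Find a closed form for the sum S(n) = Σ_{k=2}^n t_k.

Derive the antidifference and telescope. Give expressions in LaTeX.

S(n) = n^{5} + 9 n^{4} + 24 n^{3} + 31 n^{2} + 18 n - 83

Step 1: r(k) = (5*k**4 + 46*k**3 + 136*k**2 + 175*k + 83)/(5*k**4 + 26*k**3 + 28*k**2 + 21*k + 3).
Take A(k)=1, B(k)=1, C(k)=k**4 + 26*k**3/5 + 28*k**2/5 + 21*k/5 + 3/5.
Set up (1)·f(k+1) − (1)·f(k) − (k**4 + 26*k**3/5 + 28*k**2/5 + 21*k/5 + 3/5) = 0.
d = 5 from the (0,0,4) case.
A polynomial solution: f(k) = k*(k**4 + 4*k**3 - 2*k**2 + 3*k - 3)/5.
Get s_k = R·t_k = k*(k**4 + 4*k**3 - 2*k**2 + 3*k - 3) with R(k) = B(k−1)f(k)/C(k) = k*(k**4 + 4*k**3 - 2*k**2 + 3*k - 3)/(5*k**4 + 26*k**3 + 28*k**2 + 21*k + 3).
Δs = 5*k**4 + 26*k**3 + 28*k**2 + 21*k + 3, as required.
Evaluate: s_(n+1) = n**5 + 9*n**4 + 24*n**3 + 31*n**2 + 18*n + 3; subtract s_(2) = 86 ⇒ S(n) = n**5 + 9*n**4 + 24*n**3 + 31*n**2 + 18*n - 83.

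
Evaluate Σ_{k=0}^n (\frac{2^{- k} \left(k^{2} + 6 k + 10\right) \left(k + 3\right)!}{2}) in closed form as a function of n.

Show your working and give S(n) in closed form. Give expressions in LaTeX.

t_(k+1)/t_k = (k + 4)*(6*k + (k + 1)**2 + 16)/(2*(k**2 + 6*k + 10)).
Take A(k)=k/2 + 2, B(k)=1, C(k)=k**2 + 6*k + 10.
Set up (k/2 + 2)·f(k+1) − (1)·f(k) − (k**2 + 6*k + 10) = 0.
d = 1 from the (1,0,2) case.
Solving with deg f ≤ 1: f(k) = 2*(k + 3).
So s_k = (B(k−1)f/C)·t_k = (2*(k + 3)/(k**2 + 6*k + 10))·t_k = (k + 3)*factorial(k + 3)/2**k.
Check: Δs_k = (k**2 + 6*k + 10)*factorial(k + 3)/(2*2**k). ✓
Evaluate: s_(n+1) = 2**(-n - 1)*(n + 4)*factorial(n + 4); subtract s_(0) = 18 ⇒ S(n) = -18 + n*factorial(n + 4)/(2*2**n) + 2*factorial(n + 4)/2**n.

S(n) = -18 + \frac{2^{- n} n \left(n + 4\right)!}{2} + 2 \cdot 2^{- n} \left(n + 4\right)!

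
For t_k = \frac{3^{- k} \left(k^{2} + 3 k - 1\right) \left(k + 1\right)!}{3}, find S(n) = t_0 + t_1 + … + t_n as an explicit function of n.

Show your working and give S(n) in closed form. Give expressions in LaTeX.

Step 1: r(k) = (k + 2)*(3*k + (k + 1)**2 + 2)/(3*(k**2 + 3*k - 1)).
Take A(k)=k/3 + 2/3, B(k)=1, C(k)=k**2 + 3*k - 1.
Need (k/3 + 2/3)·f(k+1) − (1)·f(k) = k**2 + 3*k - 1.
deg f ≤ 1 (via 1,0,2).
Solve for f: f(k) = 3*(k + 3) (degree 1 ≤ 1).
Then R = B(k−1)f/C = 3*(k + 3)/(k**2 + 3*k - 1), so s_k = R(k)·t_k = (k + 3)*factorial(k + 1)/3**k.
Δs = (k**2 + 3*k - 1)*factorial(k + 1)/(3*3**k), as required.
s_(n+1) = 3**(-n - 1)*(n + 4)*factorial(n + 2) and s_(0) = 3, so S(n) = 3**(-n - 1)*(-3**(n + 2) + n**3*factorial(n) + 7*n**2*factorial(n) + 14*n*factorial(n) + 8*factorial(n)).

S(n) = 3^{- n - 1} \left(- 3^{n + 2} + n^{3} n! + 7 n^{2} n! + 14 n n! + 8 n!\right)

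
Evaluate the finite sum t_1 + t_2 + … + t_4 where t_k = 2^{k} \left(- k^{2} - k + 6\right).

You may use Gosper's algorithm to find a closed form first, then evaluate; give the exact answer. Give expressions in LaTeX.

Σ = -264

t_(k+1)/t_k = 2*(k**2 + 3*k - 4)/(k**2 + k - 6).
Gosper form: A/B · C(k+1)/C(k) with A=2, B=1, C=k**2 + k - 6.
Key eq: (2)·f(k+1) = (1)·f(k) + (k**2 + k - 6).
Degrees (0,0,2) ⇒ d ≤ 2.
Match coefficients ⇒ f(k) = k**2 - 3*k - 2.
Certificate R = B(k−1)f/C = (k**2 - 3*k - 2)/((k - 2)*(k + 3)) gives s_k = 2**k*(-k**2 + 3*k + 2).
Check: Δs_k = 2**k*(-k**2 - k + 6). ✓
Evaluate s at k=5 and k=1: -256 and 8; difference -264.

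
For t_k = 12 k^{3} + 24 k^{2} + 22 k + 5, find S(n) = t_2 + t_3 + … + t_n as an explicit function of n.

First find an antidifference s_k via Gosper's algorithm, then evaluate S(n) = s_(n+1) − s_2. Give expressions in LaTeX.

Step 1: r(k) = (12*k**3 + 60*k**2 + 106*k + 63)/(12*k**3 + 24*k**2 + 22*k + 5).
So A=1 and B=1, with C=k**3 + 2*k**2 + 11*k/6 + 5/12.
Solve (1)·f(k+1) − (1)·f(k) = k**3 + 2*k**2 + 11*k/6 + 5/12.
Degrees (0,0,3) ⇒ d ≤ 4.
Solve for f: f(k) = k*(3*k**3 + 2*k**2 + 2*k - 2)/12 (degree 4 ≤ 4).
Certificate R = B(k−1)f/C = k*(3*k**3 + 2*k**2 + 2*k - 2)/(12*k**3 + 24*k**2 + 22*k + 5) gives s_k = k*(3*k**3 + 2*k**2 + 2*k - 2).
Δs = 12*k**3 + 24*k**2 + 22*k + 5, as required.
Evaluate: s_(n+1) = 3*n**4 + 14*n**3 + 26*n**2 + 20*n + 5; subtract s_(2) = 68 ⇒ S(n) = 3*n**4 + 14*n**3 + 26*n**2 + 20*n - 63.

S(n) = 3 n^{4} + 14 n^{3} + 26 n^{2} + 20 n - 63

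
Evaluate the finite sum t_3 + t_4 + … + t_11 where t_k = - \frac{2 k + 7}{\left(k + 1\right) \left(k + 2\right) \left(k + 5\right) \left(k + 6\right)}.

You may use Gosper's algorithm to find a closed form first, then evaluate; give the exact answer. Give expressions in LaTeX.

Σ = -189/7072

r(k) = (k + 1)*(k + 5)*(2*k + 9)/((k + 3)*(k + 7)*(2*k + 7)) after simplifying.
Gosper form: A/B · C(k+1)/C(k) with A=k + 1, B=k + 7, C=k**3 + 21*k**2/2 + 73*k/2 + 42.
Key eq: (k + 1)·f(k+1) = (k + 6)·f(k) + (k**3 + 21*k**2/2 + 73*k/2 + 42).
Degrees (1,1,3) ⇒ d ≤ 5.
Solve for f: f(k) = k*(k + 2)*(k + 3)*(k + 4)*(k + 6)/10 (degree 5 ≤ 5).
R(k) = B(k−1)·f(k)/C(k) = k*(k + 2)*(k + 6)**2/(5*(2*k + 7)); s_k = R·t_k = k*(-k - 6)/(5*(k**2 + 6*k + 5)).
Verify: (-2*k - 7)/(k**4 + 14*k**3 + 65*k**2 + 112*k + 60) matches t_k.
Σ_(k=3)^(11) t_k = s_(12) − s_(3) = -216/1105 − (-27/160) = -189/7072.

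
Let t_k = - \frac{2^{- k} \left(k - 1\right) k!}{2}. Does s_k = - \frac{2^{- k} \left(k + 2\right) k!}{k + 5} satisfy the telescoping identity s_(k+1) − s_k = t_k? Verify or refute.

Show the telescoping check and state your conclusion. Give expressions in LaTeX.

Invalid: residual \frac{3 \cdot 2^{- k} \left(k^{2} + 4 k - 7\right) k!}{2 \left(k + 5\right) \left(k + 6\right)} ≠ 0.

s_(k+1) = -(k + 3)*factorial(k + 1)/(2*2**k*(k + 6))
s_(k+1) − s_k = -(k**3 + 7*k**2 + 7*k - 9)*factorial(k)/(2*2**k*(k + 5)*(k + 6))
(s_(k+1) − s_k) − t_k = 3*(k**2 + 4*k - 7)*factorial(k)/(2*2**k*(k + 5)*(k + 6))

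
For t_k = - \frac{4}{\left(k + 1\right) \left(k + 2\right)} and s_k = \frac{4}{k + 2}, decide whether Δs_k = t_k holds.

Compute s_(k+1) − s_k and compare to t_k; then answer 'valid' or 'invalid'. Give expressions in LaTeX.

Invalid: residual \frac{8}{k^{3} + 6 k^{2} + 11 k + 6} ≠ 0.

s_(k+1) = 4/(k + 3)
s_(k+1) − s_k = -4/((k + 2)*(k + 3))
(s_(k+1) − s_k) − t_k = 8/(k**3 + 6*k**2 + 11*k + 6)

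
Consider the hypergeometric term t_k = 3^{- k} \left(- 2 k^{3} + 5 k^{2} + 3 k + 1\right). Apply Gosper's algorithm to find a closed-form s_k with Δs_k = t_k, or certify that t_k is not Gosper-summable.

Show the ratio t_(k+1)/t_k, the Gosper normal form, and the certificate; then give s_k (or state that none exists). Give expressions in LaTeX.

s_k = 3^{1 - k} \left(k^{3} - k^{2} - k - 1\right)

Ratio r(k) = (2*k**3 + k**2 - 7*k - 7)/(3*(2*k**3 - 5*k**2 - 3*k - 1)).
Take A(k)=1/3, B(k)=1, C(k)=k**3 - 5*k**2/2 - 3*k/2 - 1/2.
Need (1/3)·f(k+1) − (1)·f(k) = k**3 - 5*k**2/2 - 3*k/2 - 1/2.
d = 3 from the (0,0,3) case.
Solving with deg f ≤ 3: f(k) = -3*(k**3 - k**2 - k - 1)/2.
Get s_k = R·t_k = 3**(1 - k)*(k**3 - k**2 - k - 1) with R(k) = B(k−1)f(k)/C(k) = -3*(k**3 - k**2 - k - 1)/(2*k**3 - 5*k**2 - 3*k - 1).
Check: Δs_k = (-2*k**3 + 5*k**2 + 3*k + 1)/3**k. ✓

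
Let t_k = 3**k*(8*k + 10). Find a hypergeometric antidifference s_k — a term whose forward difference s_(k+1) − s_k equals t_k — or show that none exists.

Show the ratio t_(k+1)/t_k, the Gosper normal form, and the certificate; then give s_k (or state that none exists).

s_k = 3**k*(4*k - 1)

r(k) = 3*(4*k + 9)/(4*k + 5) after simplifying.
So A=3 and B=1, with C=k + 5/4.
Set up (3)·f(k+1) − (1)·f(k) − (k + 5/4) = 0.
deg f ≤ 1 (via 0,0,1).
Solve for f: f(k) = (4*k - 1)/8 (degree 1 ≤ 1).
Certificate R = B(k−1)f/C = (4*k - 1)/(2*(4*k + 5)) gives s_k = 3**k*(4*k - 1).
Δs = 3**k*(8*k + 10), as required.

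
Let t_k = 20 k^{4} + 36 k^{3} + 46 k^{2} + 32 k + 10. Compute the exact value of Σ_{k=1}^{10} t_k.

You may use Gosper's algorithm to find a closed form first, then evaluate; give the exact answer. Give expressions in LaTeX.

Σ = 635130

r(k) = (10*k**4 + 58*k**3 + 137*k**2 + 156*k + 72)/(10*k**4 + 18*k**3 + 23*k**2 + 16*k + 5) after simplifying.
Normal form (A,B,C) = (1, 1, k**4 + 9*k**3/5 + 23*k**2/10 + 8*k/5 + 1/2).
f must satisfy (1)·f(k+1) − (1)·f(k) = k**4 + 9*k**3/5 + 23*k**2/10 + 8*k/5 + 1/2.
deg f ≤ 5 (via 0,0,4).
Solve for f: f(k) = k*(4*k**4 - k**3 + 4*k**2 + 2*k + 1)/20 (degree 5 ≤ 5).
Certificate R = B(k−1)f/C = k*(4*k**4 - k**3 + 4*k**2 + 2*k + 1)/(2*(10*k**4 + 18*k**3 + 23*k**2 + 16*k + 5)) gives s_k = k*(4*k**4 - k**3 + 4*k**2 + 2*k + 1).
Δs = 20*k**4 + 36*k**3 + 46*k**2 + 32*k + 10, as required.
Evaluate s at k=11 and k=1: 635140 and 10; difference 635130.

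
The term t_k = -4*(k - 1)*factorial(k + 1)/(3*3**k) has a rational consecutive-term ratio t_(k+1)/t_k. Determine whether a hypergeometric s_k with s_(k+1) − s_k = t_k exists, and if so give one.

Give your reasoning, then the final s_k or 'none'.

Ratio r(k) = k*(k + 2)/(3*(k - 1)).
A = k/3 + 2/3, B = 1, C = k - 1.
f must satisfy (k/3 + 2/3)·f(k+1) − (1)·f(k) = k - 1.
From deg A=1, deg B=0, deg C=1: d=0.
Solve for f: f(k) = 3 (degree 0 ≤ 0).
So s_k = (B(k−1)f/C)·t_k = (3/(k - 1))·t_k = -4*factorial(k + 1)/3**k.
Δs = -4*(k - 1)*factorial(k + 1)/(3*3**k), as required.

s_k = -4*factorial(k + 1)/3**k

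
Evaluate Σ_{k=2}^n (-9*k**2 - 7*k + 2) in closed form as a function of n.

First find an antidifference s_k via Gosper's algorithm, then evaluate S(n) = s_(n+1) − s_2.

S(n) = -3*n**3 - 8*n**2 - 3*n + 14

Ratio r(k) = (9*k**2 + 25*k + 14)/(9*k**2 + 7*k - 2).
Gosper form: A/B · C(k+1)/C(k) with A=1, B=1, C=k**2 + 7*k/9 - 2/9.
Set up (1)·f(k+1) − (1)·f(k) − (k**2 + 7*k/9 - 2/9) = 0.
From deg A=0, deg B=0, deg C=2: d=3.
Solve for f: f(k) = k*(k + 1)*(3*k - 4)/9 (degree 3 ≤ 3).
Certificate R = B(k−1)f/C = k*(3*k - 4)/(9*k - 2) gives s_k = k*(-3*k**2 + k + 4).
Verify: -9*k**2 - 7*k + 2 matches t_k.
s_(n+1) = -3*n**3 - 8*n**2 - 3*n + 2 and s_(2) = -12, so S(n) = -3*n**3 - 8*n**2 - 3*n + 14.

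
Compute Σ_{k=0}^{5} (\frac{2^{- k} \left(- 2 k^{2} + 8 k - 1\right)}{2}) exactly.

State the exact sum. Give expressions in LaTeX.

Σ = 111/64

Compute t_(k+1)/t_k: get (2*k**2 - 4*k - 5)/(2*(2*k**2 - 8*k + 1)).
Normal form (A,B,C) = (1/2, 1, k**2 - 4*k + 1/2).
Need (1/2)·f(k+1) − (1)·f(k) = k**2 - 4*k + 1/2.
Bound: deg f ≤ 2.
Solving with deg f ≤ 2: f(k) = -2*k**2 + 4*k + 1.
So s_k = (B(k−1)f/C)·t_k = (-2*(2*k**2 - 4*k - 1)/(2*k**2 - 8*k + 1))·t_k = (2*k**2 - 4*k - 1)/2**k.
Check: Δs_k = (-2*k**2 + 8*k - 1)/(2*2**k). ✓
Sum = s_(6) − s_(0); s_(6) = 47/64, s_(0) = -1 ⇒ 111/64.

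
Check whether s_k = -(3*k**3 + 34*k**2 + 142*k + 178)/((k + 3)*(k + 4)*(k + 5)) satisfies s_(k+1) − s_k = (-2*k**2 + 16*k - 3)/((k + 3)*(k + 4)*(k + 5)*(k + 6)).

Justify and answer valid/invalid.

valid (s_(k+1) − s_k reduces to t_k)

s_(k+1) = (-142*k - 3*(k + 1)**3 - 34*(k + 1)**2 - 320)/((k + 4)*(k + 5)*(k + 6))
s_(k+1) − s_k = (-2*k**2 + 16*k - 3)/(k**4 + 18*k**3 + 119*k**2 + 342*k + 360)
(s_(k+1) − s_k) − t_k = 0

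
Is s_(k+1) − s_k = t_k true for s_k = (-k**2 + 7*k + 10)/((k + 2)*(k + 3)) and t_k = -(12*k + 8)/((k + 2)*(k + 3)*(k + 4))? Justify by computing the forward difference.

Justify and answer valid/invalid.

s_(k+1) = (7*k - (k + 1)**2 + 17)/((k + 3)*(k + 4))
s_(k+1) − s_k = 4*(-3*k - 2)/(k**3 + 9*k**2 + 26*k + 24)
(s_(k+1) − s_k) − t_k = 0

Valid: the claim telescopes to t_k.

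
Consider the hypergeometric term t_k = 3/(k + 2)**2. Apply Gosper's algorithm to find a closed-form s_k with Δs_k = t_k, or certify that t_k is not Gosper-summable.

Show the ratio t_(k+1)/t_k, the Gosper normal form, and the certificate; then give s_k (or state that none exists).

none (Gosper's algorithm certifies no s_k)

The ratio is (k + 2)**2/(k + 3)**2.
Take A(k)=k**2 + 4*k + 4, B(k)=k**2 + 6*k + 9, C(k)=1.
f must satisfy (k**2 + 4*k + 4)·f(k+1) − (k**2 + 4*k + 4)·f(k) = 1.
Bound: deg f ≤ 0.
Put f(k) = c0: A·f(k+1) − B(k−1)·f(k) − C = -1; need -1 = 0 — inconsistent ⇒ no f, not summable.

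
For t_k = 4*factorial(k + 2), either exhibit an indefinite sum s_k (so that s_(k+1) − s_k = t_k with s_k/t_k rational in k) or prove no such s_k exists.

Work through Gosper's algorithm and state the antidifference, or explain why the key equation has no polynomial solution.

not Gosper-summable; s_k does not exist

Compute t_(k+1)/t_k: get k + 3.
So A=k + 3 and B=1, with C=1.
Key eq: (k + 3)·f(k+1) = (1)·f(k) + (1).
Degrees (1,0,0) ⇒ d ≤ -1.
Bound -1 < 0, so the key equation has no polynomial solution.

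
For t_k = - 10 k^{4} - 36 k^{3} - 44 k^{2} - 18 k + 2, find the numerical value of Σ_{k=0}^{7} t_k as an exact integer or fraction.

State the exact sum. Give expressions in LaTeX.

r(k) = (5*k**4 + 38*k**3 + 106*k**2 + 127*k + 53)/(5*k**4 + 18*k**3 + 22*k**2 + 9*k - 1) after simplifying.
Gosper form: A/B · C(k+1)/C(k) with A=1, B=1, C=k**4 + 18*k**3/5 + 22*k**2/5 + 9*k/5 - 1/5.
Solve (1)·f(k+1) − (1)·f(k) = k**4 + 18*k**3/5 + 22*k**2/5 + 9*k/5 - 1/5.
From deg A=0, deg B=0, deg C=4: d=5.
Solve for f: f(k) = k*(k**4 + 2*k**3 - 2*k - 2)/5 (degree 5 ≤ 5).
Certificate R = B(k−1)f/C = k*(k**4 + 2*k**3 - 2*k - 2)/(5*k**4 + 18*k**3 + 22*k**2 + 9*k - 1) gives s_k = 2*k*(-k**4 - 2*k**3 + 2*k + 2).
Check: Δs_k = -10*k**4 - 36*k**3 - 44*k**2 - 18*k + 2. ✓
Sum = s_(8) − s_(0); s_(8) = -81632, s_(0) = 0 ⇒ -81632.

Σ = -81632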